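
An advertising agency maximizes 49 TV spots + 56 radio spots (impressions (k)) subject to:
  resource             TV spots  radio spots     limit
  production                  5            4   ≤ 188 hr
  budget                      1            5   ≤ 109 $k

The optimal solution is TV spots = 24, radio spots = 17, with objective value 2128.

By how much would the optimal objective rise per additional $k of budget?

Check each constraint at x*: production 188/188 (tight); budget 109/109 (tight).
From A_Bᵀ y = c: 5·y_production + 1·y_budget = 49; 4·y_production + 5·y_budget = 56.
Solving: y_production = 9, y_budget = 4.
Shadow price of budget = 4.

4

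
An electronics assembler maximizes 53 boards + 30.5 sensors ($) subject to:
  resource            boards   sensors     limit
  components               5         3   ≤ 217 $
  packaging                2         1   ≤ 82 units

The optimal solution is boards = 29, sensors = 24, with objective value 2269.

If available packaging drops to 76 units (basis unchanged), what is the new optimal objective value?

2230

At the optimum: components uses 217 of 217 (binding); packaging uses 82 of 82 (binding).
Dual feasibility on the basic columns requires 5·y_components + 2·y_packaging = 53, 3·y_components + 1·y_packaging = 30.5.
→ y_components = 8 and y_packaging = 6.5.
Δz = y_packaging·Δb = 6.5 × (-6) = -39, so new z* = 2269 − 39 = 2230.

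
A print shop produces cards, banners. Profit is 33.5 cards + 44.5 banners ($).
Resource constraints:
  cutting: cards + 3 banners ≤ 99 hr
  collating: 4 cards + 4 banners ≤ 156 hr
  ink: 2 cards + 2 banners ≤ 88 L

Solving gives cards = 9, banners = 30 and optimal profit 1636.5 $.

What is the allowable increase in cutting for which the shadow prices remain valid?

18

Binding constraints: cutting, collating. The basis is B = [[1,3],[4,4]] with det -8.
Per unit increase in cutting, x* moves by d = (-0.5, 0.5).
The basis stays optimal until cards reaches 0; allowable increase = 18 hr.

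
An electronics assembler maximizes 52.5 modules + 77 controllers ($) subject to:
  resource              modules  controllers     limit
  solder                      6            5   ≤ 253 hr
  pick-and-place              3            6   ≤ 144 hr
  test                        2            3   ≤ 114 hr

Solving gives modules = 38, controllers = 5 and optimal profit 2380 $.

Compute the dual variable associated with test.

0

Check each constraint at x*: solder 253/253 (tight); pick-and-place 144/144 (tight); test 91/114 (slack 23).
Since test is not tight, its dual is 0.
Dual feasibility on the basic columns requires 6·y_solder + 3·y_pick-and-place = 52.5, 5·y_solder + 6·y_pick-and-place = 77.
This yields shadow prices y_solder = 4, y_pick-and-place = 9.5.
Shadow price of test = 0.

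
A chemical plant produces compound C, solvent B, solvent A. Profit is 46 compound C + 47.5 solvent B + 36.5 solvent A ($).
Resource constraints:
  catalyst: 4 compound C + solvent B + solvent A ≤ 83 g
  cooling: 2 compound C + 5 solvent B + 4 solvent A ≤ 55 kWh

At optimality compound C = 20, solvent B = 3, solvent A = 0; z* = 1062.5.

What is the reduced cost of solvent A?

At the optimum: catalyst uses 83 of 83 (binding); cooling uses 55 of 55 (binding).
From A_Bᵀ y = c: 4·y_catalyst + 2·y_cooling = 46; 1·y_catalyst + 5·y_cooling = 47.5.
→ y_catalyst = 7.5 and y_cooling = 8.
Reduced cost of solvent A: c₃ − yᵀa₃ = 36.5 − (7.5·1 + 8·4) = 36.5 − 39.5 = -3.

-3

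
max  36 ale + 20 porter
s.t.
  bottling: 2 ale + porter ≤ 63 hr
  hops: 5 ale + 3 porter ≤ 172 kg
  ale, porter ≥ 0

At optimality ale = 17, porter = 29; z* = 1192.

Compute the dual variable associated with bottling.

Both bottling and hops are binding at x*.
Dual feasibility on the basic columns requires 2·y_bottling + 5·y_hops = 36, 1·y_bottling + 3·y_hops = 20.
Solving: y_bottling = 8, y_hops = 4.
Shadow price of bottling = 8.

8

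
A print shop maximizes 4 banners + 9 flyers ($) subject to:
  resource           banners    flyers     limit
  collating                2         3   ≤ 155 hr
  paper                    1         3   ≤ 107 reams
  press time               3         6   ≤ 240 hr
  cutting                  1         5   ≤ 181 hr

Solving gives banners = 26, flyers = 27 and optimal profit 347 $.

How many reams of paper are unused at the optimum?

paper used = 1·26 + 3·27 = 107; slack = 107 − 107 = 0.

0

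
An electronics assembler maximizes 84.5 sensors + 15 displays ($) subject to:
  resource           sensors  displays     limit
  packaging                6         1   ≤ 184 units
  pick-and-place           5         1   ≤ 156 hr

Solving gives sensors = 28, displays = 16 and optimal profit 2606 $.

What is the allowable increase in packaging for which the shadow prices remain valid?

Binding constraints: packaging, pick-and-place. The basis is B = [[6,1],[5,1]] with det 1.
Per unit increase in packaging, x* moves by d = (1, -5).
The basis stays optimal until displays reaches 0; allowable increase = 3.2 units.

3.2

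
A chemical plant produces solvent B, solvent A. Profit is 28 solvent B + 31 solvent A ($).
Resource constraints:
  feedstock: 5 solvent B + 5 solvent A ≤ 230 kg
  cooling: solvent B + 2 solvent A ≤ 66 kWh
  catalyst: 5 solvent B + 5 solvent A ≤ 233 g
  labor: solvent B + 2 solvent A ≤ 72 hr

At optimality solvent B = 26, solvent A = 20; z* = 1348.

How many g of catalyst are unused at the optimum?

catalyst used = 5·26 + 5·20 = 230; slack = 233 − 230 = 3.

3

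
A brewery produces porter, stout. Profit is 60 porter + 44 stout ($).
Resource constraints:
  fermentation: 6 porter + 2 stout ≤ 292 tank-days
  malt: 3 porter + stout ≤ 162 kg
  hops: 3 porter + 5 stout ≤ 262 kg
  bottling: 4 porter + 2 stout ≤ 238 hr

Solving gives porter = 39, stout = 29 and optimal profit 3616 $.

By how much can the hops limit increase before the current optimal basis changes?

144

Binding constraints: fermentation, hops. The basis is B = [[6,2],[3,5]] with det 24.
Per unit increase in hops, x* moves by d = (-0.0833, 0.25).
The basis stays optimal until bottling becomes binding; allowable increase = 144 kg.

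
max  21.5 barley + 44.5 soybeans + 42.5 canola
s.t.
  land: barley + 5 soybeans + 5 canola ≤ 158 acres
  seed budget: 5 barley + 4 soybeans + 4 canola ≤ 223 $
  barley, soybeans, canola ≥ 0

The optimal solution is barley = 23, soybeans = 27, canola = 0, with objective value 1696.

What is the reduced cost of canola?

At the optimum: land uses 158 of 158 (binding); seed budget uses 223 of 223 (binding).
Dual feasibility on the basic columns requires 1·y_land + 5·y_seed budget = 21.5, 5·y_land + 4·y_seed budget = 44.5.
Solving: y_land = 6.5, y_seed budget = 3.
Reduced cost of canola: c₃ − yᵀa₃ = 42.5 − (6.5·5 + 3·4) = 42.5 − 44.5 = -2.

-2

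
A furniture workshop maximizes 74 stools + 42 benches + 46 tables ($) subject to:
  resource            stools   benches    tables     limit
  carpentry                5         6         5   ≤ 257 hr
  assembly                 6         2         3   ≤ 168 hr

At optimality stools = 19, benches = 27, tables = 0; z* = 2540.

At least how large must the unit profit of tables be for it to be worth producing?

At the optimum: carpentry uses 257 of 257 (binding); assembly uses 168 of 168 (binding).
Dual feasibility on the basic columns requires 5·y_carpentry + 6·y_assembly = 74, 6·y_carpentry + 2·y_assembly = 42.
Solving: y_carpentry = 4, y_assembly = 9.
tables enters the basis when its profit ≥ yᵀa₃ = 4·5 + 9·3 = 47.

47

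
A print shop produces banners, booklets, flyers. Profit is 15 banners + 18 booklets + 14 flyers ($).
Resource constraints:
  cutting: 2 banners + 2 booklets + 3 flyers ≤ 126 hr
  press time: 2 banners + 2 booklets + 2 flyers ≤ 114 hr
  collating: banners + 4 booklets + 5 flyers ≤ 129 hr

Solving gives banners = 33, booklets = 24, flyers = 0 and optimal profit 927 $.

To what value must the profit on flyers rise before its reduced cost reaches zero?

Check each constraint at x*: cutting 114/126 (slack 12); press time 114/114 (tight); collating 129/129 (tight).
By complementary slackness, y = 0 for the non-binding constraint.
From A_Bᵀ y = c: 2·y_press time + 1·y_collating = 15; 2·y_press time + 4·y_collating = 18.
Solving: y_press time = 7, y_collating = 1.
flyers enters the basis when its profit ≥ yᵀa₃ = 7·2 + 1·5 = 19.

19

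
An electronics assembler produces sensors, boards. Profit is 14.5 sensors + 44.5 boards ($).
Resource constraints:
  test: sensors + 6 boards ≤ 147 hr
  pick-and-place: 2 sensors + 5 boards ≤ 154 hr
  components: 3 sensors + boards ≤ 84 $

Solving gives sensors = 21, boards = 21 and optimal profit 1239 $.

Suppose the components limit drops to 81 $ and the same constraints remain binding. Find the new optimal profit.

Binding: test and components. Non-binding: pick-and-place (7 unused).
By complementary slackness, y = 0 for the non-binding constraint.
Dual feasibility on the basic columns requires 1·y_test + 3·y_components = 14.5, 6·y_test + 1·y_components = 44.5.
→ y_test = 7 and y_components = 2.5.
Δz = y_components·Δb = 2.5 × (-3) = -7.5, so new z* = 1239 − 7.5 = 1231.5.

1231.5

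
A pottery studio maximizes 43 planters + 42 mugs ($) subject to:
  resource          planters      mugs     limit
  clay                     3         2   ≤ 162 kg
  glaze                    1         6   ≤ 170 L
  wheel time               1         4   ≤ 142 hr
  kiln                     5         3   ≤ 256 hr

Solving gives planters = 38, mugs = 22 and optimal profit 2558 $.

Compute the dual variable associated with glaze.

At the optimum: clay uses 158 of 162 (slack = 4); glaze uses 170 of 170 (binding); wheel time uses 126 of 142 (slack = 16); kiln uses 256 of 256 (binding).
By complementary slackness, y = 0 for the non-binding constraints.
Dual feasibility on the basic columns requires 1·y_glaze + 5·y_kiln = 43, 6·y_glaze + 3·y_kiln = 42.
→ y_glaze = 3 and y_kiln = 8.
Shadow price of glaze = 3.

3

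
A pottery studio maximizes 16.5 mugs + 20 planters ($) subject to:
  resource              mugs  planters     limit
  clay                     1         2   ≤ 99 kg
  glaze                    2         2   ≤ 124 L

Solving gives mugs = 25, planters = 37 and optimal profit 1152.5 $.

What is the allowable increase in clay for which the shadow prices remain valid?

25

Binding constraints: clay, glaze. The basis is B = [[1,2],[2,2]] with det -2.
Per unit increase in clay, x* moves by d = (-1, 1).
The basis stays optimal until mugs reaches 0; allowable increase = 25 kg.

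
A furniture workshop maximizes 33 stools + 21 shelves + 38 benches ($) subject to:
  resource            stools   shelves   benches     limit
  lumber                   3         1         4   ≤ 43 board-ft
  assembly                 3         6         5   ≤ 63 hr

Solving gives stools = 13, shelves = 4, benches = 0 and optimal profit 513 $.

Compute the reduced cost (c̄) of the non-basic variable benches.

-8

Both lumber and assembly are binding at x*.
The binding rows give the dual system: 3·y_lumber + 3·y_assembly = 33 and 1·y_lumber + 6·y_assembly = 21.
Solving: y_lumber = 9, y_assembly = 2.
Reduced cost of benches: c₃ − yᵀa₃ = 38 − (9·4 + 2·5) = 38 − 46 = -8.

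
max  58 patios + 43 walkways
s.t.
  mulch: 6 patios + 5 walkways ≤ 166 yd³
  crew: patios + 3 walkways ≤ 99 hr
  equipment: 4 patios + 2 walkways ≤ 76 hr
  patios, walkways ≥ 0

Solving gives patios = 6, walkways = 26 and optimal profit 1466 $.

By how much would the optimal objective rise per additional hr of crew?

Check each constraint at x*: mulch 166/166 (tight); crew 84/99 (slack 15); equipment 76/76 (tight).
By complementary slackness, y = 0 for the non-binding constraint.
Dual feasibility on the basic columns requires 6·y_mulch + 4·y_equipment = 58, 5·y_mulch + 2·y_equipment = 43.
This yields shadow prices y_mulch = 7, y_equipment = 4.
Shadow price of crew = 0.

0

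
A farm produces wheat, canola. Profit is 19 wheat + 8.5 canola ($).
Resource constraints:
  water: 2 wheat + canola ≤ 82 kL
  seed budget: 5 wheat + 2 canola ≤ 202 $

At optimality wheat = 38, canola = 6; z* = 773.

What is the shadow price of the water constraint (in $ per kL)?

Check each constraint at x*: water 82/82 (tight); seed budget 202/202 (tight).
Dual feasibility on the basic columns requires 2·y_water + 5·y_seed budget = 19, 1·y_water + 2·y_seed budget = 8.5.
This yields shadow prices y_water = 4.5, y_seed budget = 2.
Shadow price of water = 4.5.

4.5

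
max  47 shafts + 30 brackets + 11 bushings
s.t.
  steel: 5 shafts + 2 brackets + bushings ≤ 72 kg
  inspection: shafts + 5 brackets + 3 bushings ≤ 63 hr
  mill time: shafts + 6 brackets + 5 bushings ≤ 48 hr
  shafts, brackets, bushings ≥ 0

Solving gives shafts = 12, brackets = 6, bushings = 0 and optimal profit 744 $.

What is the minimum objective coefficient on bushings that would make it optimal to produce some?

19

Check each constraint at x*: steel 72/72 (tight); inspection 42/63 (slack 21); mill time 48/48 (tight).
Slack constraints have shadow price 0 (complementary slackness).
Dual feasibility on the basic columns requires 5·y_steel + 1·y_mill time = 47, 2·y_steel + 6·y_mill time = 30.
This yields shadow prices y_steel = 9, y_mill time = 2.
bushings enters the basis when its profit ≥ yᵀa₃ = 9·1 + 2·5 = 19.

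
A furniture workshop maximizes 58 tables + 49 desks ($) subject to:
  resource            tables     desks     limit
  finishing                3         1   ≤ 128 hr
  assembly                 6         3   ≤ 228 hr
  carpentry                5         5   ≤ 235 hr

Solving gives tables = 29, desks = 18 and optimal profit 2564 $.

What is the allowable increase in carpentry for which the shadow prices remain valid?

Binding constraints: assembly, carpentry. The basis is B = [[6,3],[5,5]] with det 15.
Per unit increase in carpentry, x* moves by d = (-0.2, 0.4).
The basis stays optimal until tables reaches 0; allowable increase = 145 hr.

145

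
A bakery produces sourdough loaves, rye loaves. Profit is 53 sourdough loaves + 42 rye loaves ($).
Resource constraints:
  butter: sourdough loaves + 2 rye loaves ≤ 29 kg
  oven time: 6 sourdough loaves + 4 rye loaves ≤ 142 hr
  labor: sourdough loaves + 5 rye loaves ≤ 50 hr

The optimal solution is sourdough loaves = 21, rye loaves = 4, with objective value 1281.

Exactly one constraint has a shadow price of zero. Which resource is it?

labor

butter: 29/29 (binding)
oven time: 142/142 (binding)
labor: 41/50 (slack 9)
By complementary slackness, a constraint with positive slack has shadow price 0 → labor.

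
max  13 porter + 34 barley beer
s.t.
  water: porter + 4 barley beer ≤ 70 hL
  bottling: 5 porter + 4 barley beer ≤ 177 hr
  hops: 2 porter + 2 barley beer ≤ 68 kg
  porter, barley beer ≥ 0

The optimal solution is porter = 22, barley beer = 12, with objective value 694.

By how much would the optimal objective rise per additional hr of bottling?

0

Binding: water and hops. Non-binding: bottling (19 unused).
Slack constraints have shadow price 0 (complementary slackness).
Dual feasibility on the basic columns requires 1·y_water + 2·y_hops = 13, 4·y_water + 2·y_hops = 34.
→ y_water = 7 and y_hops = 3.
Shadow price of bottling = 0.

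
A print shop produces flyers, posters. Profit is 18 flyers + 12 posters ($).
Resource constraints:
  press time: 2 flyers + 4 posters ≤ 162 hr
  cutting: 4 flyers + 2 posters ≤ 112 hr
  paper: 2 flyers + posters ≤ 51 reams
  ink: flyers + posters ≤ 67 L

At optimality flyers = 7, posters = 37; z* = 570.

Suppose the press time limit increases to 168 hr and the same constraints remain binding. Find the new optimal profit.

Check each constraint at x*: press time 162/162 (tight); cutting 102/112 (slack 10); paper 51/51 (tight); ink 44/67 (slack 23).
By complementary slackness, y = 0 for the non-binding constraints.
The binding rows give the dual system: 2·y_press time + 2·y_paper = 18 and 4·y_press time + 1·y_paper = 12.
→ y_press time = 1 and y_paper = 8.
Δz = y_press time·Δb = 1 × (6) = 6, so new z* = 570 + 6 = 576.

576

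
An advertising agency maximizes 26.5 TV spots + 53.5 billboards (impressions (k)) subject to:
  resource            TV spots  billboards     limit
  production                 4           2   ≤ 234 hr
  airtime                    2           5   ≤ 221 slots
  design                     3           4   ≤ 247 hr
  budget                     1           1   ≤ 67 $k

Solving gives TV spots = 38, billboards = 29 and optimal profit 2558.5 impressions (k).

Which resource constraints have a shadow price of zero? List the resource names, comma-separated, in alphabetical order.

design, production

production: 210/234 (slack 24)
airtime: 221/221 (binding)
design: 230/247 (slack 17)
budget: 67/67 (binding)
By complementary slackness, a constraint with positive slack has shadow price 0 → design, production.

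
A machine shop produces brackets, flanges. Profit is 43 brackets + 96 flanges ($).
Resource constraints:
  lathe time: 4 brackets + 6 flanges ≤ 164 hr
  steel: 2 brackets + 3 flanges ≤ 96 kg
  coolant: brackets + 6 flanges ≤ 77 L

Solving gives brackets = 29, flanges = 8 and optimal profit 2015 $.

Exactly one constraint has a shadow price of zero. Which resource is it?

steel

lathe time: 164/164 (binding)
steel: 82/96 (slack 14)
coolant: 77/77 (binding)
By complementary slackness, a constraint with positive slack has shadow price 0 → steel.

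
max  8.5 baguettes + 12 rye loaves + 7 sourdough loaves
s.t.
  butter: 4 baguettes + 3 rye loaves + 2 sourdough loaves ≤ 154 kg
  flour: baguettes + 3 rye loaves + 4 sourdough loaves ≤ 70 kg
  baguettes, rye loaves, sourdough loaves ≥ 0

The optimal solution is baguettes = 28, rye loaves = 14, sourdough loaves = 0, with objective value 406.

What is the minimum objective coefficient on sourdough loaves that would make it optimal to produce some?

Both butter and flour are binding at x*.
The binding rows give the dual system: 4·y_butter + 1·y_flour = 8.5 and 3·y_butter + 3·y_flour = 12.
Solving: y_butter = 1.5, y_flour = 2.5.
sourdough loaves enters the basis when its profit ≥ yᵀa₃ = 1.5·2 + 2.5·4 = 13.

13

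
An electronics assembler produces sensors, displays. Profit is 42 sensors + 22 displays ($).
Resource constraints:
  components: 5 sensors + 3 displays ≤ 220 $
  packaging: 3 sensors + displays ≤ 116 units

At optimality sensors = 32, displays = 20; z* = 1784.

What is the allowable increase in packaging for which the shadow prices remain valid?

Binding constraints: components, packaging. The basis is B = [[5,3],[3,1]] with det -4.
Per unit increase in packaging, x* moves by d = (0.75, -1.25).
The basis stays optimal until displays reaches 0; allowable increase = 16 units.

16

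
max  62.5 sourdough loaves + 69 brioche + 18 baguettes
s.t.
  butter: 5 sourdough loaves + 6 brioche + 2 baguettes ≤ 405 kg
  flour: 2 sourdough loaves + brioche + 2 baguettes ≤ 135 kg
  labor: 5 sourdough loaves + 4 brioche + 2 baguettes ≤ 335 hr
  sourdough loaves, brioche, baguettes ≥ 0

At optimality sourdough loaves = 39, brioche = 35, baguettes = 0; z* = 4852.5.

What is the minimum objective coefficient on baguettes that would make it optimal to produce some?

Check each constraint at x*: butter 405/405 (tight); flour 113/135 (slack 22); labor 335/335 (tight).
Since flour is not tight, its dual is 0.
The binding rows give the dual system: 5·y_butter + 5·y_labor = 62.5 and 6·y_butter + 4·y_labor = 69.
This yields shadow prices y_butter = 9.5, y_labor = 3.
baguettes enters the basis when its profit ≥ yᵀa₃ = 9.5·2 + 3·2 = 25.

25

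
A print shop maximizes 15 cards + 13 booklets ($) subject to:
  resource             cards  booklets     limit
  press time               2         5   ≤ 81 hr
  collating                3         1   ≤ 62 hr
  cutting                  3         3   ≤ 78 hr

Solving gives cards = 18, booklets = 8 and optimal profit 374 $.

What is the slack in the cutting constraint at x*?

cutting used = 3·18 + 3·8 = 78; slack = 78 − 78 = 0.

0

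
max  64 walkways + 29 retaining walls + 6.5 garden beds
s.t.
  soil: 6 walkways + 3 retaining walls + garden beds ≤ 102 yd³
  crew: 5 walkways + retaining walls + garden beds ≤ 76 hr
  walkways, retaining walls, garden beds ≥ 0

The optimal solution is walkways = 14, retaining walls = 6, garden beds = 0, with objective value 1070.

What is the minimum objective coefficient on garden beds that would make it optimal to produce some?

11

Check each constraint at x*: soil 102/102 (tight); crew 76/76 (tight).
From A_Bᵀ y = c: 6·y_soil + 5·y_crew = 64; 3·y_soil + 1·y_crew = 29.
→ y_soil = 9 and y_crew = 2.
garden beds enters the basis when its profit ≥ yᵀa₃ = 9·1 + 2·1 = 11.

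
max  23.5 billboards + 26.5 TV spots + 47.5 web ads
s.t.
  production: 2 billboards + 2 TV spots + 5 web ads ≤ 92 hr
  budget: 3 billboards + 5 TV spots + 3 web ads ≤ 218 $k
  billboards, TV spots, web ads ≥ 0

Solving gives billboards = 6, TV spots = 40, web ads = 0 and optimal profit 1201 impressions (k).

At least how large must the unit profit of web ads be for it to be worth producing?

52

At the optimum: production uses 92 of 92 (binding); budget uses 218 of 218 (binding).
The binding rows give the dual system: 2·y_production + 3·y_budget = 23.5 and 2·y_production + 5·y_budget = 26.5.
Solving: y_production = 9.5, y_budget = 1.5.
web ads enters the basis when its profit ≥ yᵀa₃ = 9.5·5 + 1.5·3 = 52.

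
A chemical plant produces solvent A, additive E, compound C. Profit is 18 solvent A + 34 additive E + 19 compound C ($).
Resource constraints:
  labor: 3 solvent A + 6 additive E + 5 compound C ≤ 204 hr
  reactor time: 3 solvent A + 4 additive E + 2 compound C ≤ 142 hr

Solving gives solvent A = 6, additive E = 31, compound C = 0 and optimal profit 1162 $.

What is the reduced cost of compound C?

-8

At the optimum: labor uses 204 of 204 (binding); reactor time uses 142 of 142 (binding).
From A_Bᵀ y = c: 3·y_labor + 3·y_reactor time = 18; 6·y_labor + 4·y_reactor time = 34.
This yields shadow prices y_labor = 5, y_reactor time = 1.
Reduced cost of compound C: c₃ − yᵀa₃ = 19 − (5·5 + 1·2) = 19 − 27 = -8.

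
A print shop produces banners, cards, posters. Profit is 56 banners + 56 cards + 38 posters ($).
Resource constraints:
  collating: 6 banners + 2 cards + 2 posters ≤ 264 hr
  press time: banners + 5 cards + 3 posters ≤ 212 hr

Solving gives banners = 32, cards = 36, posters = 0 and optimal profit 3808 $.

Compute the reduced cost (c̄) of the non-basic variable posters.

Check each constraint at x*: collating 264/264 (tight); press time 212/212 (tight).
The binding rows give the dual system: 6·y_collating + 1·y_press time = 56 and 2·y_collating + 5·y_press time = 56.
Solving: y_collating = 8, y_press time = 8.
Reduced cost of posters: c₃ − yᵀa₃ = 38 − (8·2 + 8·3) = 38 − 40 = -2.

-2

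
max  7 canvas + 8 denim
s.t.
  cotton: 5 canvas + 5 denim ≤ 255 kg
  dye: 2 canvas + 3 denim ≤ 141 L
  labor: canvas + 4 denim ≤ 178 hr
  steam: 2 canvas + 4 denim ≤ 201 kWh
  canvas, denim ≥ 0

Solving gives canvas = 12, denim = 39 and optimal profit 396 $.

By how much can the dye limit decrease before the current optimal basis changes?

39

Binding constraints: cotton, dye. The basis is B = [[5,5],[2,3]] with det 5.
Per unit decrease in dye, x* moves by d = (1, -1).
The basis stays optimal until denim reaches 0; allowable decrease = 39 L.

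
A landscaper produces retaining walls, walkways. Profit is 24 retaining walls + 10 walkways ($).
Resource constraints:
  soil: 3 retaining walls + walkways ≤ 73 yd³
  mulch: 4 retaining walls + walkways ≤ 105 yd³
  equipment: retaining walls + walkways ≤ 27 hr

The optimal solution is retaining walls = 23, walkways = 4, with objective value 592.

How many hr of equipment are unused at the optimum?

0

equipment used = 1·23 + 1·4 = 27; slack = 27 − 27 = 0.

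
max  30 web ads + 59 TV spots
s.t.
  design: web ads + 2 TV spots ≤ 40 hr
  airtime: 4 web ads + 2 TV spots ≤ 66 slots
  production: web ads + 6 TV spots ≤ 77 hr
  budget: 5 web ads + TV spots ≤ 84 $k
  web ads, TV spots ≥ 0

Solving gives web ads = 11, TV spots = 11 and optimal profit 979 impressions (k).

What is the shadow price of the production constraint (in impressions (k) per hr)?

8

At the optimum: design uses 33 of 40 (slack = 7); airtime uses 66 of 66 (binding); production uses 77 of 77 (binding); budget uses 66 of 84 (slack = 18).
Slack constraints have shadow price 0 (complementary slackness).
The binding rows give the dual system: 4·y_airtime + 1·y_production = 30 and 2·y_airtime + 6·y_production = 59.
→ y_airtime = 5.5 and y_production = 8.
Shadow price of production = 8.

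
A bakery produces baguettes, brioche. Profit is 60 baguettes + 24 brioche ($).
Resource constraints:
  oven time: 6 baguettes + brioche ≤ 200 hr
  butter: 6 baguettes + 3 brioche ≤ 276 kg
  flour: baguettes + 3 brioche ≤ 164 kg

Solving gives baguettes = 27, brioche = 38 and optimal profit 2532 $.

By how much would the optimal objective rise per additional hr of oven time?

3

Check each constraint at x*: oven time 200/200 (tight); butter 276/276 (tight); flour 141/164 (slack 23).
Since flour is not tight, its dual is 0.
Dual feasibility on the basic columns requires 6·y_oven time + 6·y_butter = 60, 1·y_oven time + 3·y_butter = 24.
→ y_oven time = 3 and y_butter = 7.
Shadow price of oven time = 3.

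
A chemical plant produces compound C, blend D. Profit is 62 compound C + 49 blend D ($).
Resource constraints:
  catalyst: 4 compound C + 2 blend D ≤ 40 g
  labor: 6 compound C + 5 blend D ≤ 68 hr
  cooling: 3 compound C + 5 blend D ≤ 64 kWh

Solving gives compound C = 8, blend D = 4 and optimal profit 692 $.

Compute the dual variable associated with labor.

9

Check each constraint at x*: catalyst 40/40 (tight); labor 68/68 (tight); cooling 44/64 (slack 20).
Slack constraints have shadow price 0 (complementary slackness).
From A_Bᵀ y = c: 4·y_catalyst + 6·y_labor = 62; 2·y_catalyst + 5·y_labor = 49.
→ y_catalyst = 2 and y_labor = 9.
Shadow price of labor = 9.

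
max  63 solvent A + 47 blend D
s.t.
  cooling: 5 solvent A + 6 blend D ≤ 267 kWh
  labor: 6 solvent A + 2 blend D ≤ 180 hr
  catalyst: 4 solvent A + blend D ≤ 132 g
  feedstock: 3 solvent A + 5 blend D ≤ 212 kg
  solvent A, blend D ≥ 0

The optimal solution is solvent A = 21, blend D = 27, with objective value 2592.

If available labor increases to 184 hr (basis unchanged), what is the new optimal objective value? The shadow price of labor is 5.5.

Δb = 4, so new z* = 2592 + (5.5)·(4) = 2592 + 22 = 2614.

2614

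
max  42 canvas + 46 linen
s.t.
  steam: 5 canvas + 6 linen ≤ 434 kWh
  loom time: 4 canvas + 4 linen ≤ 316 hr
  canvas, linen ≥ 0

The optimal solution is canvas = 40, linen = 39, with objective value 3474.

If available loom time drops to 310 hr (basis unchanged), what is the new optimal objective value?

3441

At the optimum: steam uses 434 of 434 (binding); loom time uses 316 of 316 (binding).
From A_Bᵀ y = c: 5·y_steam + 4·y_loom time = 42; 6·y_steam + 4·y_loom time = 46.
→ y_steam = 4 and y_loom time = 5.5.
Δz = y_loom time·Δb = 5.5 × (-6) = -33, so new z* = 3474 − 33 = 3441.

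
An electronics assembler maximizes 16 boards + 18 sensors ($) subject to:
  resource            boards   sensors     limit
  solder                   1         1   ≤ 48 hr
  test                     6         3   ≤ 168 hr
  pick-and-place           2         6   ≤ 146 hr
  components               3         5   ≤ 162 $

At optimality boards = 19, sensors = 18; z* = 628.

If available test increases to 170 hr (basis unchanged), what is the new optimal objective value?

632

Check each constraint at x*: solder 37/48 (slack 11); test 168/168 (tight); pick-and-place 146/146 (tight); components 147/162 (slack 15).
Slack constraints have shadow price 0 (complementary slackness).
The binding rows give the dual system: 6·y_test + 2·y_pick-and-place = 16 and 3·y_test + 6·y_pick-and-place = 18.
Solving: y_test = 2, y_pick-and-place = 2.
Δz = y_test·Δb = 2 × (2) = 4, so new z* = 628 + 4 = 632.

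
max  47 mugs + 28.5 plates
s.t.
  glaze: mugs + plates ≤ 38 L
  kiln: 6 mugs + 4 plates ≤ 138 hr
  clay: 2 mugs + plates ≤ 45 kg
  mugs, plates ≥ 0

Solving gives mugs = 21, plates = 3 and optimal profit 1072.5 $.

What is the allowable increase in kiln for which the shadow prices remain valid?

28

Binding constraints: kiln, clay. The basis is B = [[6,4],[2,1]] with det -2.
Per unit increase in kiln, x* moves by d = (-0.5, 1).
The basis stays optimal until glaze becomes binding; allowable increase = 28 hr.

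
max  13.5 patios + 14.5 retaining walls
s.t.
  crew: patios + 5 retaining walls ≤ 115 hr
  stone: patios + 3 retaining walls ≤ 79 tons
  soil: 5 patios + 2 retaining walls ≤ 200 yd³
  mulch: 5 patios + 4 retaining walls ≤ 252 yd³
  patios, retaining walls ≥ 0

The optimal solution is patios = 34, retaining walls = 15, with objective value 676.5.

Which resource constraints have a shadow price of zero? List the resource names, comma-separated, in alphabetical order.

crew, mulch

crew: 109/115 (slack 6)
stone: 79/79 (binding)
soil: 200/200 (binding)
mulch: 230/252 (slack 22)
By complementary slackness, a constraint with positive slack has shadow price 0 → crew, mulch.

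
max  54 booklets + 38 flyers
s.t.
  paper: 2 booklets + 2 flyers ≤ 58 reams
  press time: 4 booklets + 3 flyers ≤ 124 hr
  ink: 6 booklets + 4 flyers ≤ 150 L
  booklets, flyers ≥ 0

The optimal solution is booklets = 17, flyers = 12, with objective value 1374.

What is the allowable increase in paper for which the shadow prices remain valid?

Binding constraints: paper, ink. The basis is B = [[2,2],[6,4]] with det -4.
Per unit increase in paper, x* moves by d = (-1, 1.5).
The basis stays optimal until booklets reaches 0; allowable increase = 17 reams.

17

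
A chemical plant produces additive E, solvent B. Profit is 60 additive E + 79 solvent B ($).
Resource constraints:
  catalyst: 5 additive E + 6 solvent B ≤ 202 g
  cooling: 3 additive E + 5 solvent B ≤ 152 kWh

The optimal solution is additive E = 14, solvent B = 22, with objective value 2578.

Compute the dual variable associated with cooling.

Check each constraint at x*: catalyst 202/202 (tight); cooling 152/152 (tight).
Dual feasibility on the basic columns requires 5·y_catalyst + 3·y_cooling = 60, 6·y_catalyst + 5·y_cooling = 79.
This yields shadow prices y_catalyst = 9, y_cooling = 5.
Shadow price of cooling = 5.

5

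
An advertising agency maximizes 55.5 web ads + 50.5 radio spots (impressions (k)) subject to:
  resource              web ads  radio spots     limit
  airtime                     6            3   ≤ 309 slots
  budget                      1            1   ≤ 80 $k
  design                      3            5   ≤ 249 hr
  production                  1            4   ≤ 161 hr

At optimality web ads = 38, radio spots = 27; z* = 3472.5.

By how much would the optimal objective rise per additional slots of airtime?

Binding: airtime and design. Non-binding: budget (15 unused), production (15 unused).
By complementary slackness, y = 0 for the non-binding constraints.
The binding rows give the dual system: 6·y_airtime + 3·y_design = 55.5 and 3·y_airtime + 5·y_design = 50.5.
Solving: y_airtime = 6, y_design = 6.5.
Shadow price of airtime = 6.

6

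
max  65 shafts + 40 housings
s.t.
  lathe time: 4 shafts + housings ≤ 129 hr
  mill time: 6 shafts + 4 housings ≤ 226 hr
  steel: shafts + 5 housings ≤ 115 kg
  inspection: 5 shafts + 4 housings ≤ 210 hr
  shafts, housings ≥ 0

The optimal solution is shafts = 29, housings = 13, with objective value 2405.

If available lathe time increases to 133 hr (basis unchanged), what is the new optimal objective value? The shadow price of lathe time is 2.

Δb = 4, so new z* = 2405 + (2)·(4) = 2405 + 8 = 2413.

2413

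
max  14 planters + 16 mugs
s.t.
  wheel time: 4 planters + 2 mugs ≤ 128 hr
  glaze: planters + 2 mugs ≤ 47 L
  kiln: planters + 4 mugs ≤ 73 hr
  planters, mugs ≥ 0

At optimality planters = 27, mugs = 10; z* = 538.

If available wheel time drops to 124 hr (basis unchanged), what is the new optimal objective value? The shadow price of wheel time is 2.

530

Δb = -4, so new z* = 538 + (2)·(-4) = 538 − 8 = 530.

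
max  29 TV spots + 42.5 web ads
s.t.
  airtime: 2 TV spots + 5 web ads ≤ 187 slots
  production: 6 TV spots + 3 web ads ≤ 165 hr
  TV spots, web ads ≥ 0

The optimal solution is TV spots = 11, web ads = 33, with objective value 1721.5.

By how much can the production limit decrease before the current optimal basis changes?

Binding constraints: airtime, production. The basis is B = [[2,5],[6,3]] with det -24.
Per unit decrease in production, x* moves by d = (-0.2083, 0.0833).
The basis stays optimal until TV spots reaches 0; allowable decrease = 52.8 hr.

52.8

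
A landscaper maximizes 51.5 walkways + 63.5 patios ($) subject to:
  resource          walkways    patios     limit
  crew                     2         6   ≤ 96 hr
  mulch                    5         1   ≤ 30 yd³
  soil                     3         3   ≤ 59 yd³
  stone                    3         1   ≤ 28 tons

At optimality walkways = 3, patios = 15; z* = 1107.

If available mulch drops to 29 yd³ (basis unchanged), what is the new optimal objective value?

1100.5

Check each constraint at x*: crew 96/96 (tight); mulch 30/30 (tight); soil 54/59 (slack 5); stone 24/28 (slack 4).
Since soil, stone are not tight, their duals are 0.
The binding rows give the dual system: 2·y_crew + 5·y_mulch = 51.5 and 6·y_crew + 1·y_mulch = 63.5.
→ y_crew = 9.5 and y_mulch = 6.5.
Δz = y_mulch·Δb = 6.5 × (-1) = -6.5, so new z* = 1107 − 6.5 = 1100.5.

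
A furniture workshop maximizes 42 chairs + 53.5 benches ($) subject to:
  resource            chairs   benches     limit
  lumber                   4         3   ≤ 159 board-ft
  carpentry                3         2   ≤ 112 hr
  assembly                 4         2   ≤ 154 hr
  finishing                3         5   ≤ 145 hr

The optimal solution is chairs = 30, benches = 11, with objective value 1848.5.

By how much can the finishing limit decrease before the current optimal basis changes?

Binding constraints: carpentry, finishing. The basis is B = [[3,2],[3,5]] with det 9.
Per unit decrease in finishing, x* moves by d = (0.2222, -0.3333).
The basis stays optimal until benches reaches 0; allowable decrease = 33 hr.

33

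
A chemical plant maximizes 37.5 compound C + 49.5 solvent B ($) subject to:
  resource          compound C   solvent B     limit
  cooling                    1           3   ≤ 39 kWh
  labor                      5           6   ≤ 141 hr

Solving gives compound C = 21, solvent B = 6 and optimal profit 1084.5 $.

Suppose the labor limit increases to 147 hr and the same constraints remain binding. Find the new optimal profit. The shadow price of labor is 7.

1126.5

Δb = 6, so new z* = 1084.5 + (7)·(6) = 1084.5 + 42 = 1126.5.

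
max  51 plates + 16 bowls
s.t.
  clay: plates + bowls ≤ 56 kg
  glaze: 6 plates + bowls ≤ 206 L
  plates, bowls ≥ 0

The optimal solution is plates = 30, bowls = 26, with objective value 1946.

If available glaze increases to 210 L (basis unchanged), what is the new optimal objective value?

Both clay and glaze are binding at x*.
Dual feasibility on the basic columns requires 1·y_clay + 6·y_glaze = 51, 1·y_clay + 1·y_glaze = 16.
This yields shadow prices y_clay = 9, y_glaze = 7.
Δz = y_glaze·Δb = 7 × (4) = 28, so new z* = 1946 + 28 = 1974.

1974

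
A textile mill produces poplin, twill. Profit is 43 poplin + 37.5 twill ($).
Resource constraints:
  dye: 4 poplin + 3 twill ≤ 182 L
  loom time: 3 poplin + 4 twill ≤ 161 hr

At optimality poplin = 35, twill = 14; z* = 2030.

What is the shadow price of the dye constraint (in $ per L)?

8.5

Both dye and loom time are binding at x*.
From A_Bᵀ y = c: 4·y_dye + 3·y_loom time = 43; 3·y_dye + 4·y_loom time = 37.5.
Solving: y_dye = 8.5, y_loom time = 3.
Shadow price of dye = 8.5.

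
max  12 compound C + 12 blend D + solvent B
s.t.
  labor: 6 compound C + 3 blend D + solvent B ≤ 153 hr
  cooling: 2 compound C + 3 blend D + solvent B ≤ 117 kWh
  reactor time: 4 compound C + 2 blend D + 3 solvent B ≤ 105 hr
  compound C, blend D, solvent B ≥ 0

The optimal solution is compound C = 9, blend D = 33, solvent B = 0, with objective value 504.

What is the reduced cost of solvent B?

-3

Check each constraint at x*: labor 153/153 (tight); cooling 117/117 (tight); reactor time 102/105 (slack 3).
By complementary slackness, y = 0 for the non-binding constraint.
Dual feasibility on the basic columns requires 6·y_labor + 2·y_cooling = 12, 3·y_labor + 3·y_cooling = 12.
→ y_labor = 1 and y_cooling = 3.
Reduced cost of solvent B: c₃ − yᵀa₃ = 1 − (1·1 + 3·1) = 1 − 4 = -3.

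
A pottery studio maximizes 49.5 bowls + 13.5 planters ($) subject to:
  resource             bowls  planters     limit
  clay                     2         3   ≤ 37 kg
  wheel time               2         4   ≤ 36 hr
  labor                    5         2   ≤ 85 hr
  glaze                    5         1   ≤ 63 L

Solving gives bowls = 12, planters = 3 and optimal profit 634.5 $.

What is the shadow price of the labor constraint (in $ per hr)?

0

At the optimum: clay uses 33 of 37 (slack = 4); wheel time uses 36 of 36 (binding); labor uses 66 of 85 (slack = 19); glaze uses 63 of 63 (binding).
By complementary slackness, y = 0 for the non-binding constraints.
Dual feasibility on the basic columns requires 2·y_wheel time + 5·y_glaze = 49.5, 4·y_wheel time + 1·y_glaze = 13.5.
Solving: y_wheel time = 1, y_glaze = 9.5.
Shadow price of labor = 0.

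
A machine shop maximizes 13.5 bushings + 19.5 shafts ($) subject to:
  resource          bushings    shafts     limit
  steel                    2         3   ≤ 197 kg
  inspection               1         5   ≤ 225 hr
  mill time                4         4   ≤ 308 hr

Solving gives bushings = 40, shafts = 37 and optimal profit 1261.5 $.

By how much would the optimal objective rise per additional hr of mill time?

3

Binding: inspection and mill time. Non-binding: steel (6 unused).
By complementary slackness, y = 0 for the non-binding constraint.
The binding rows give the dual system: 1·y_inspection + 4·y_mill time = 13.5 and 5·y_inspection + 4·y_mill time = 19.5.
Solving: y_inspection = 1.5, y_mill time = 3.
Shadow price of mill time = 3.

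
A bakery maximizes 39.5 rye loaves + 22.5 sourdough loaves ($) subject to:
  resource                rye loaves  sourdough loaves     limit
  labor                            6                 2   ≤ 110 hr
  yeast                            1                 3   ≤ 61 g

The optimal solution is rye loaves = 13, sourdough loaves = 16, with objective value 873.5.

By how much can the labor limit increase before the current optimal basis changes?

Binding constraints: labor, yeast. The basis is B = [[6,2],[1,3]] with det 16.
Per unit increase in labor, x* moves by d = (0.1875, -0.0625).
The basis stays optimal until sourdough loaves reaches 0; allowable increase = 256 hr.

256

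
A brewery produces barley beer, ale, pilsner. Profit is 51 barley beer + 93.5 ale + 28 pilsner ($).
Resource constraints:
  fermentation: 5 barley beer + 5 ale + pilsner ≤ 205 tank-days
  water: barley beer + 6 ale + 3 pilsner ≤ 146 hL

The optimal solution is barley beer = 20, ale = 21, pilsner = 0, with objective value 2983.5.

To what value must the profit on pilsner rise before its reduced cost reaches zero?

At the optimum: fermentation uses 205 of 205 (binding); water uses 146 of 146 (binding).
Dual feasibility on the basic columns requires 5·y_fermentation + 1·y_water = 51, 5·y_fermentation + 6·y_water = 93.5.
→ y_fermentation = 8.5 and y_water = 8.5.
pilsner enters the basis when its profit ≥ yᵀa₃ = 8.5·1 + 8.5·3 = 34.

34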